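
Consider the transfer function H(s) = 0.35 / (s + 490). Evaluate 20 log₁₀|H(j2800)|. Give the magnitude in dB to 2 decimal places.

-78.19 dB

|j2800 + 490| = √(2800² + 490²) = 2843
|H(j2800)| = 0.35 / 2843 = 0.00012313
20 log₁₀(0.00012313) = -78.193 dB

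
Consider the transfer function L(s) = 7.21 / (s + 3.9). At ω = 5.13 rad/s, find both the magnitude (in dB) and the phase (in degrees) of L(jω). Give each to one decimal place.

|L| = 1.0 dB, ∠L = -52.8°

|j5.13 + 3.9| = √(5.13² + 3.9²) = 6.444
|L(j5.13)| = 7.21 / 6.444 = 1.1188
20 log₁₀(1.1188) = 0.98 dB
∠(j5.13 + 3.9) = arctan(5.13/3.9) = 52.76°
∠L(j5.13) = −52.76° = -52.76°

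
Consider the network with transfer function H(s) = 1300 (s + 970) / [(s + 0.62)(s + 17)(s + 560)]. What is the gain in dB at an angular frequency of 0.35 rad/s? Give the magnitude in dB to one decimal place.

45.4 dB

|j0.35 + 970| = √(0.35² + 970²) = 970
|j0.35 + 0.62| = √(0.35² + 0.62²) = 0.712
|j0.35 + 17| = √(0.35² + 17²) = 17
|j0.35 + 560| = √(0.35² + 560²) = 560
|H(j0.35)| = 1300 × 970 / (0.712 × 17 × 560) = 186.01
20 log₁₀(186.01) = 45.39 dB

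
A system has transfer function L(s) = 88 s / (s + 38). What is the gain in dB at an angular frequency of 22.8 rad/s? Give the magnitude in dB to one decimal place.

|j22.8| = 22.8
|j22.8 + 38| = √(22.8² + 38²) = 44.32
|L(j22.8)| = 88 × 22.8 / 44.32 = 45.276
20 log₁₀(45.276) = 33.12 dB

33.1 dB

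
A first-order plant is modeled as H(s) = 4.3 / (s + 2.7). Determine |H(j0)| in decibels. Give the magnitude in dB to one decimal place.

4.0 dB

H(0) = 4.3 / 2.7 = 1.5926
20 log₁₀(1.5926) = 4.04 dB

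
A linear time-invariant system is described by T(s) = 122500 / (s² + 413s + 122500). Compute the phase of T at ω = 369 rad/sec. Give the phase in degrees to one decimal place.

∠[(j369)² + 413(j369) + 122500] = ∠[-13661 + j1.524e+05] = 95.12°
∠T(j369) = −95.12° = -95.12°

-95.1°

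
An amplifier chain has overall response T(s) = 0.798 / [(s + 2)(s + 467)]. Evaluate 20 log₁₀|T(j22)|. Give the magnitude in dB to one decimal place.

-82.2 dB

|j22 + 2| = √(22² + 2²) = 22.09
|j22 + 467| = √(22² + 467²) = 467.5
|T(j22)| = 0.798 / (22.09 × 467.5) = 7.7267e-05
20 log₁₀(7.7267e-05) = -82.24 dB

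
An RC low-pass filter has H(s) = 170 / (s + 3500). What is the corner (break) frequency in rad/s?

The single real pole at s = −3500 gives a corner at ω = 3500 rad/s.

3500 rad/s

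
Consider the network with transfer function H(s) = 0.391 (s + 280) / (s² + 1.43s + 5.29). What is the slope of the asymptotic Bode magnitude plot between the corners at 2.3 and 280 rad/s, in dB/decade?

In this band the factors already past their corner are: complex pole pair at ωₙ ≈ 2.3; net slope = -40 dB/decade.

-40 dB/decade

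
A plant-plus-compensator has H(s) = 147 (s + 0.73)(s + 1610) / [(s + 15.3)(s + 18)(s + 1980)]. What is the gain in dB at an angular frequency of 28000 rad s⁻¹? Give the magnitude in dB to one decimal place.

|j28000 + 0.73| = √(28000² + 0.73²) = 2.8e+04
|j28000 + 1610| = √(28000² + 1610²) = 2.805e+04
|j28000 + 15.3| = √(28000² + 15.3²) = 2.8e+04
|j28000 + 18| = √(28000² + 18²) = 2.8e+04
|j28000 + 1980| = √(28000² + 1980²) = 2.807e+04
|H(j28000)| = 147 × 2.8e+04 × 2.805e+04 / (2.8e+04 × 2.8e+04 × 2.807e+04) = 0.0052456
20 log₁₀(0.0052456) = -45.60 dB

-45.6 dB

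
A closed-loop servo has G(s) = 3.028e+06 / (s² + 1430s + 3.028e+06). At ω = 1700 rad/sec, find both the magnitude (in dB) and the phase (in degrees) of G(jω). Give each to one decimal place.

|G| = 1.9 dB, ∠G = -86.8 deg

|(j1700)² + 1430(j1700) + 3.028e+06| = |1.38e+05 + j2.431e+06| = 2.435e+06
|G(j1700)| = 3.028e+06 / 2.435e+06 = 1.2436
20 log₁₀(1.2436) = 1.89 dB
∠[(j1700)² + 1430(j1700) + 3.028e+06] = ∠[1.38e+05 + j2.431e+06] = 86.75°
∠G(j1700) = −86.75° = -86.75°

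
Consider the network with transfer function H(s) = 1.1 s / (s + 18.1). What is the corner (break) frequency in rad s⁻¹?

18.1 rad s⁻¹

The single real pole at s = −18.1 gives a corner at ω = 18.1 rad s⁻¹.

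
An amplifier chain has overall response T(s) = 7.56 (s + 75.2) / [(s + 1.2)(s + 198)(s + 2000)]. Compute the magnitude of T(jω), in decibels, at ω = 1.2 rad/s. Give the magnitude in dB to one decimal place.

|j1.2 + 75.2| = √(1.2² + 75.2²) = 75.21
|j1.2 + 1.2| = √(1.2² + 1.2²) = 1.697
|j1.2 + 198| = √(1.2² + 198²) = 198
|j1.2 + 2000| = √(1.2² + 2000²) = 2000
|T(j1.2)| = 7.56 × 75.21 / (1.697 × 198 × 2000) = 0.00084605
20 log₁₀(0.00084605) = -61.45 dB

-61.5 dB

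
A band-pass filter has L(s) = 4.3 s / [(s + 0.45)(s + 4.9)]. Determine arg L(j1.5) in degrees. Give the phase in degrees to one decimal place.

∠(j1.5) = 90.00°
∠(j1.5 + 0.45) = arctan(1.5/0.45) = 73.30°
∠(j1.5 + 4.9) = arctan(1.5/4.9) = 17.02°
∠L(j1.5) = 90.00° − (73.30° + 17.02°) = -0.32°

-0.3°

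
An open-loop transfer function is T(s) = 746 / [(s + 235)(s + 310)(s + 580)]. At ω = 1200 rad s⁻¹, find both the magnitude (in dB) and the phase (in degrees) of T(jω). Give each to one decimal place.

|T| = -128.7 dB, ∠T = -218.6°

|j1200 + 235| = √(1200² + 235²) = 1223
|j1200 + 310| = √(1200² + 310²) = 1239
|j1200 + 580| = √(1200² + 580²) = 1333
|T(j1200)| = 746 / (1223 × 1239 × 1333) = 3.6932e-07
20 log₁₀(3.6932e-07) = -128.65 dB
∠(j1200 + 235) = arctan(1200/235) = 78.92°
∠(j1200 + 310) = arctan(1200/310) = 75.52°
∠(j1200 + 580) = arctan(1200/580) = 64.20°
∠T(j1200) = − (78.92° + 75.52° + 64.20°) = -218.64°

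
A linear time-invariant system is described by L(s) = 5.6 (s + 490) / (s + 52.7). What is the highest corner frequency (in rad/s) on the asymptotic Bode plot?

Break frequencies occur at each pole and zero magnitude: 52.7 rad/s, 490 rad/s.
The highest is 490 rad/s.

490 rad/s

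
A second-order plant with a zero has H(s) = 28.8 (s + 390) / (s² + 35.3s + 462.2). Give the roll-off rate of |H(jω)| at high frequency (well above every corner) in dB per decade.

With 1 zero and 2 poles, the high-frequency asymptotic slope is 20 × (1 − 2) = -20 dB/decade.

-20 dB/decade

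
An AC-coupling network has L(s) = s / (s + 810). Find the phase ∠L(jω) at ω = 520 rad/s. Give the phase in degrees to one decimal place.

57.3°

∠(j520) = 90.00°
∠(j520 + 810) = arctan(520/810) = 32.70°
∠L(j520) = 90.00° − 32.70° = 57.30°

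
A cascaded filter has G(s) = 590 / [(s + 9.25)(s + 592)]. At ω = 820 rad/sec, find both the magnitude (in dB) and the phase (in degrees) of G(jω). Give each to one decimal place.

|G| = -63.0 dB, ∠G = -143.5°

|j820 + 9.25| = √(820² + 9.25²) = 820.1
|j820 + 592| = √(820² + 592²) = 1011
|G(j820)| = 590 / (820.1 × 1011) = 0.00071138
20 log₁₀(0.00071138) = -62.96 dB
∠(j820 + 9.25) = arctan(820/9.25) = 89.35°
∠(j820 + 592) = arctan(820/592) = 54.17°
∠G(j820) = − (89.35° + 54.17°) = -143.53°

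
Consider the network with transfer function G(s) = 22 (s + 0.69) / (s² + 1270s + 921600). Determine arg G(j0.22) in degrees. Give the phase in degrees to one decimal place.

∠(j0.22 + 0.69) = arctan(0.22/0.69) = 17.68°
∠[(j0.22)² + 1270(j0.22) + 921600] = ∠[9.216e+05 + j279.4] = 0.02°
∠G(j0.22) = 17.68° − 0.02° = 17.67°

17.7 deg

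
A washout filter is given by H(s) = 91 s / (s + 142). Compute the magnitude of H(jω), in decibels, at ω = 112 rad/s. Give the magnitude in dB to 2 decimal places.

|j112| = 112
|j112 + 142| = √(112² + 142²) = 180.9
|H(j112)| = 91 × 112 / 180.9 = 56.355
20 log₁₀(56.355) = 35.019 dB

35.02 dB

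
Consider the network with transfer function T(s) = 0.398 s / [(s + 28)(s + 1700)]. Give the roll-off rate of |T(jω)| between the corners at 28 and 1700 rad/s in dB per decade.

In this band the factors already past their corner are: 1 differentiator zero, pole at 28; net slope = 0 dB/decade.

0 dB/decade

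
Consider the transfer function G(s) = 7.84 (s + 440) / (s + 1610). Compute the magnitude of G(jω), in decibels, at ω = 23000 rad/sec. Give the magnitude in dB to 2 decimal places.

|j23000 + 440| = √(23000² + 440²) = 2.3e+04
|j23000 + 1610| = √(23000² + 1610²) = 2.306e+04
|G(j23000)| = 7.84 × 2.3e+04 / 2.306e+04 = 7.8223
20 log₁₀(7.8223) = 17.867 dB

17.87 dB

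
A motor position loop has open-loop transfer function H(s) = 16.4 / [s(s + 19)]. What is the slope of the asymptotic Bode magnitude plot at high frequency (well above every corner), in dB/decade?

-40 dB/decade

With 0 zeros and 2 poles, the high-frequency asymptotic slope is 20 × (0 − 2) = -40 dB/decade.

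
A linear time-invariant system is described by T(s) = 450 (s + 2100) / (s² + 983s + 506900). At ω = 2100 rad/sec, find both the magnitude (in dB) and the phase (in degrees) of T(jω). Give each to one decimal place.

|T| = -10.4 dB, ∠T = -107.1°

|j2100 + 2100| = √(2100² + 2100²) = 2970
|(j2100)² + 983(j2100) + 506900| = |-3.9031e+06 + j2.0643e+06| = 4.415e+06
|T(j2100)| = 450 × 2970 / 4.415e+06 = 0.30268
20 log₁₀(0.30268) = -10.38 dB
∠(j2100 + 2100) = arctan(2100/2100) = 45.00°
∠[(j2100)² + 983(j2100) + 506900] = ∠[-3.9031e+06 + j2.0643e+06] = 152.13°
∠T(j2100) = 45.00° − 152.13° = -107.13°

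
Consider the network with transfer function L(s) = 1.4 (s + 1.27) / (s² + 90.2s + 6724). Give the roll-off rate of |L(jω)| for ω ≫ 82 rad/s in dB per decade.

With 1 zero and 2 poles, the high-frequency asymptotic slope is 20 × (1 − 2) = -20 dB/decade.

-20 dB/decade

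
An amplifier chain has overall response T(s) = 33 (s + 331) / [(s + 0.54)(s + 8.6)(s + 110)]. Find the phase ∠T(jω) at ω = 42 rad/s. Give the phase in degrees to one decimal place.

-181.4°

∠(j42 + 331) = arctan(42/331) = 7.23°
∠(j42 + 0.54) = arctan(42/0.54) = 89.26°
∠(j42 + 8.6) = arctan(42/8.6) = 78.43°
∠(j42 + 110) = arctan(42/110) = 20.90°
∠T(j42) = 7.23° − (89.26° + 78.43° + 20.90°) = -181.36°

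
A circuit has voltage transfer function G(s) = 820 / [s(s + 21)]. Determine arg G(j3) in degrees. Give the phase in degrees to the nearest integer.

-98 deg

∠(j3 + 21) = arctan(3/21) = 8.13°
∠(j3) = 90.00°
∠G(j3) = − (8.13° + 90.00°) = -98.13°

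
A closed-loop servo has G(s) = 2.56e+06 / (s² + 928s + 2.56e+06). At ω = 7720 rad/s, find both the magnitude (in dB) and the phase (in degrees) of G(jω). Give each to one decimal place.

|(j7720)² + 928(j7720) + 2.56e+06| = |-5.7038e+07 + j7.1642e+06| = 5.749e+07
|G(j7720)| = 2.56e+06 / 5.749e+07 = 0.044532
20 log₁₀(0.044532) = -27.03 dB
∠[(j7720)² + 928(j7720) + 2.56e+06] = ∠[-5.7038e+07 + j7.1642e+06] = 172.84°
∠G(j7720) = −172.84° = -172.84°

|G| = -27.0 dB, ∠G = -172.8°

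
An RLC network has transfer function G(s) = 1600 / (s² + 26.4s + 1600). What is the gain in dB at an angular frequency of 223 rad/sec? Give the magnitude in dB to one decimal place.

|(j223)² + 26.4(j223) + 1600| = |-48129 + j5887.2| = 4.849e+04
|G(j223)| = 1600 / 4.849e+04 = 0.032998
20 log₁₀(0.032998) = -29.63 dB

-29.6 dB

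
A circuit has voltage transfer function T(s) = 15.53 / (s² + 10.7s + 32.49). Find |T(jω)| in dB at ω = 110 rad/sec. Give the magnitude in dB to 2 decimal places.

-57.85 dB

|(j110)² + 10.7(j110) + 32.49| = |-12068 + j1177| = 1.212e+04
|T(j110)| = 15.53 / 1.212e+04 = 0.0012808
20 log₁₀(0.0012808) = -57.850 dB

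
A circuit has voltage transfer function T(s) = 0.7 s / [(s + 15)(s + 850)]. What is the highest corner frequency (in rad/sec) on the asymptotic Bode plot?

850 rad/sec

Break frequencies occur at each pole and zero magnitude: 15 rad/sec, 850 rad/sec.
The highest is 850 rad/sec.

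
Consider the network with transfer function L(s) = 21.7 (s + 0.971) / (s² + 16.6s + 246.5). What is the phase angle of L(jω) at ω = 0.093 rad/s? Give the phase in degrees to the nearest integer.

5°

∠(j0.093 + 0.971) = arctan(0.093/0.971) = 5.47°
∠[(j0.093)² + 16.6(j0.093) + 246.5] = ∠[246.49 + j1.5438] = 0.36°
∠L(j0.093) = 5.47° − 0.36° = 5.11°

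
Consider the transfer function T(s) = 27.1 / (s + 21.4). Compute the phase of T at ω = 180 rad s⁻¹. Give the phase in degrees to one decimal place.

∠(j180 + 21.4) = arctan(180/21.4) = 83.22°
∠T(j180) = −83.22° = -83.22°

-83.2°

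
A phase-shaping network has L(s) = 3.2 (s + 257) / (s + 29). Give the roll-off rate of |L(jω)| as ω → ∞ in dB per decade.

With 1 zero and 1 pole, the high-frequency asymptotic slope is 20 × (1 − 1) = 0 dB/decade.

0 dB/decade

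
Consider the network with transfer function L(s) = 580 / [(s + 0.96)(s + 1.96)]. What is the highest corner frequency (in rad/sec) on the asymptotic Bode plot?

Break frequencies occur at each pole and zero magnitude: 0.96 rad/sec, 1.96 rad/sec.
The highest is 1.96 rad/sec.

1.96 rad/sec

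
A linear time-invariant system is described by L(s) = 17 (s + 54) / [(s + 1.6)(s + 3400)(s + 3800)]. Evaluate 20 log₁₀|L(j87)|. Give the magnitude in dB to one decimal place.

|j87 + 54| = √(87² + 54²) = 102.4
|j87 + 1.6| = √(87² + 1.6²) = 87.01
|j87 + 3400| = √(87² + 3400²) = 3401
|j87 + 3800| = √(87² + 3800²) = 3801
|L(j87)| = 17 × 102.4 / (87.01 × 3401 × 3801) = 1.5475e-06
20 log₁₀(1.5475e-06) = -116.21 dB

-116.2 dB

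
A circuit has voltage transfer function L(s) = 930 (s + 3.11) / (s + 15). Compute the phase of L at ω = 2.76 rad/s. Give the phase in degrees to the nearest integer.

∠(j2.76 + 3.11) = arctan(2.76/3.11) = 41.59°
∠(j2.76 + 15) = arctan(2.76/15) = 10.43°
∠L(j2.76) = 41.59° − 10.43° = 31.16°

31°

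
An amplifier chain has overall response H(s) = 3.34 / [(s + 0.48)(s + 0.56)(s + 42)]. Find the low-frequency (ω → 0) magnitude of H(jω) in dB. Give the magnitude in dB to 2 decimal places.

-10.58 dB

H(0) = 3.34 / (0.48 × 0.56 × 42) = 0.29585
20 log₁₀(0.29585) = -10.579 dB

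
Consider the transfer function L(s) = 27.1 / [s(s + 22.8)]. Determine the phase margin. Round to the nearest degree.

Gain crossover: |L(jω)| = 1 at ω ≈ 1.19 rad s⁻¹.
∠L(j1.19) = −90° − arctan(1.19/22.8) ≈ -92.98°
PM = 180° + (-92.98°) = 87.02°

87 deg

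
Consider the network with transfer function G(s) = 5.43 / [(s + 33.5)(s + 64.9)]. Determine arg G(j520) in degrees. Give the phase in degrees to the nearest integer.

-169°

∠(j520 + 33.5) = arctan(520/33.5) = 86.31°
∠(j520 + 64.9) = arctan(520/64.9) = 82.89°
∠G(j520) = − (86.31° + 82.89°) = -169.20°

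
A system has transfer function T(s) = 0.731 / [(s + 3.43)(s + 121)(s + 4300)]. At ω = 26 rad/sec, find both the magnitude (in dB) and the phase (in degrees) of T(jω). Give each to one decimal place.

|T| = -145.6 dB, ∠T = -95.0°

|j26 + 3.43| = √(26² + 3.43²) = 26.23
|j26 + 121| = √(26² + 121²) = 123.8
|j26 + 4300| = √(26² + 4300²) = 4300
|T(j26)| = 0.731 / (26.23 × 123.8 × 4300) = 5.2376e-08
20 log₁₀(5.2376e-08) = -145.62 dB
∠(j26 + 3.43) = arctan(26/3.43) = 82.48°
∠(j26 + 121) = arctan(26/121) = 12.13°
∠(j26 + 4300) = arctan(26/4300) = 0.35°
∠T(j26) = − (82.48° + 12.13° + 0.35°) = -94.96°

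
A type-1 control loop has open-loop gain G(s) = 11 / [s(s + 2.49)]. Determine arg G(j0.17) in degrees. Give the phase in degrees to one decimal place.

-93.9°

∠(j0.17 + 2.49) = arctan(0.17/2.49) = 3.91°
∠(j0.17) = 90.00°
∠G(j0.17) = − (3.91° + 90.00°) = -93.91°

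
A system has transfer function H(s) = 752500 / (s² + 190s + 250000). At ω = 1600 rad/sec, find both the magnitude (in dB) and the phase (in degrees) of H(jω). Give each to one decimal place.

|(j1600)² + 190(j1600) + 250000| = |-2.31e+06 + j3.04e+05| = 2.33e+06
|H(j1600)| = 752500 / 2.33e+06 = 0.32297
20 log₁₀(0.32297) = -9.82 dB
∠[(j1600)² + 190(j1600) + 250000] = ∠[-2.31e+06 + j3.04e+05] = 172.50°
∠H(j1600) = −172.50° = -172.50°

|H| = -9.8 dB, ∠H = -172.5°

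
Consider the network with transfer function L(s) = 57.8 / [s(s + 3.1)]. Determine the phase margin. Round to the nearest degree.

23°

Gain crossover: |L(jω)| = 1 at ω ≈ 7.29 rad s⁻¹.
∠L(j7.29) = −90° − arctan(7.29/3.1) ≈ -156.97°
PM = 180° + (-156.97°) = 23.03°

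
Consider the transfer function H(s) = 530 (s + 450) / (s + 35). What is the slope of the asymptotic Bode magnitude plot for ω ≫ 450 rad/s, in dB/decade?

0 dB/decade

With 1 zero and 1 pole, the high-frequency asymptotic slope is 20 × (1 − 1) = 0 dB/decade.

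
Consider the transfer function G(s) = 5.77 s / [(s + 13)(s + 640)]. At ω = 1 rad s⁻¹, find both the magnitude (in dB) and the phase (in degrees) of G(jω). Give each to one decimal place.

|G| = -63.2 dB, ∠G = 85.5 deg

|j1| = 1
|j1 + 13| = √(1² + 13²) = 13.04
|j1 + 640| = √(1² + 640²) = 640
|G(j1)| = 5.77 × 1 / (13.04 × 640) = 0.00069147
20 log₁₀(0.00069147) = -63.20 dB
∠(j1) = 90.00°
∠(j1 + 13) = arctan(1/13) = 4.40°
∠(j1 + 640) = arctan(1/640) = 0.09°
∠G(j1) = 90.00° − (4.40° + 0.09°) = 85.51°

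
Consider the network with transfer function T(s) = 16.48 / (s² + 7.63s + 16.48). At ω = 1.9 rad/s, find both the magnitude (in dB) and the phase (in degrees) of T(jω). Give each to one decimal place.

|(j1.9)² + 7.63(j1.9) + 16.48| = |12.87 + j14.497| = 19.39
|T(j1.9)| = 16.48 / 19.39 = 0.85012
20 log₁₀(0.85012) = -1.41 dB
∠[(j1.9)² + 7.63(j1.9) + 16.48] = ∠[12.87 + j14.497] = 48.40°
∠T(j1.9) = −48.40° = -48.40°

|T| = -1.4 dB, ∠T = -48.4°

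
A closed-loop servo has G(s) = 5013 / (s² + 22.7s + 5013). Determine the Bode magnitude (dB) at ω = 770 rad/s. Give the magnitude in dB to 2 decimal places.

-41.39 dB

|(j770)² + 22.7(j770) + 5013| = |-5.8789e+05 + j17479| = 5.881e+05
|G(j770)| = 5013 / 5.881e+05 = 0.0085234
20 log₁₀(0.0085234) = -41.388 dB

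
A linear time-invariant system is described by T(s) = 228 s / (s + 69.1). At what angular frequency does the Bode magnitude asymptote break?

The single real pole at s = −69.1 gives a corner at ω = 69.1 rad/sec.

69.1 rad/sec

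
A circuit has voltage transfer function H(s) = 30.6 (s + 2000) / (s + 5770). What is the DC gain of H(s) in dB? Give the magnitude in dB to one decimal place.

H(0) = 30.6 × 2000 / 5770 = 10.607
20 log₁₀(10.607) = 20.51 dB

20.5 dB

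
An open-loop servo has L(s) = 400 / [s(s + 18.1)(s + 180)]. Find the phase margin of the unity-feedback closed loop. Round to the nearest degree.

90°

Gain crossover: |L(jω)| = 1 at ω ≈ 0.123 rad/s.
∠L(j0.123) = −90° − arctan(0.123/18.1) − arctan(0.123/180) ≈ -90.43°
PM = 180° + (-90.43°) = 89.57°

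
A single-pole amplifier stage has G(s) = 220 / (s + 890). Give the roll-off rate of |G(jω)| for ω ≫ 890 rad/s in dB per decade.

With 0 zeros and 1 pole, the high-frequency asymptotic slope is 20 × (0 − 1) = -20 dB/decade.

-20 dB/decade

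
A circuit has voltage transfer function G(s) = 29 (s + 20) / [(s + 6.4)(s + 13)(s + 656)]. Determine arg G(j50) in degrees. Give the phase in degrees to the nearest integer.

∠(j50 + 20) = arctan(50/20) = 68.20°
∠(j50 + 6.4) = arctan(50/6.4) = 82.71°
∠(j50 + 13) = arctan(50/13) = 75.43°
∠(j50 + 656) = arctan(50/656) = 4.36°
∠G(j50) = 68.20° − (82.71° + 75.43° + 4.36°) = -94.29°

-94 deg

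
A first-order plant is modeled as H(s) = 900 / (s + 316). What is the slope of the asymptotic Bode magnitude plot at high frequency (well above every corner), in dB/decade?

-20 dB/decade

With 0 zeros and 1 pole, the high-frequency asymptotic slope is 20 × (0 − 1) = -20 dB/decade.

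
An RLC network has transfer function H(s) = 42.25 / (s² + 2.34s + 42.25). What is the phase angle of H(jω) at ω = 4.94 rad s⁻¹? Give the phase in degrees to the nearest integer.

∠[(j4.94)² + 2.34(j4.94) + 42.25] = ∠[17.846 + j11.56] = 32.93°
∠H(j4.94) = −32.93° = -32.93°

-33°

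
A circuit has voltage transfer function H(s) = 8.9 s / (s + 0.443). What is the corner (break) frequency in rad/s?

The single real pole at s = −0.443 gives a corner at ω = 0.443 rad/s.

0.443 rad/s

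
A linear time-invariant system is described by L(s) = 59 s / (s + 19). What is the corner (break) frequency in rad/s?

The single real pole at s = −19 gives a corner at ω = 19 rad/s.

19 rad/s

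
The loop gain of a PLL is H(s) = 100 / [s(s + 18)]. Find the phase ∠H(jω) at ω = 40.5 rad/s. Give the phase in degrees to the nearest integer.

∠(j40.5 + 18) = arctan(40.5/18) = 66.04°
∠(j40.5) = 90.00°
∠H(j40.5) = − (66.04° + 90.00°) = -156.04°

-156°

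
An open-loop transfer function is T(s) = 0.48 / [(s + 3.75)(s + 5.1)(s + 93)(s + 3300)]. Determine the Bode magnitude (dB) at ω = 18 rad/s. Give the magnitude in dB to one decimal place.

|j18 + 3.75| = √(18² + 3.75²) = 18.39
|j18 + 5.1| = √(18² + 5.1²) = 18.71
|j18 + 93| = √(18² + 93²) = 94.73
|j18 + 3300| = √(18² + 3300²) = 3300
|T(j18)| = 0.48 / (18.39 × 18.71 × 94.73 × 3300) = 4.4639e-09
20 log₁₀(4.4639e-09) = -167.01 dB

-167.0 dB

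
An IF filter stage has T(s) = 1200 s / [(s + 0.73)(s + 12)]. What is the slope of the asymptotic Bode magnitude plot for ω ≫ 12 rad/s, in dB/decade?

With 1 zero and 2 poles, the high-frequency asymptotic slope is 20 × (1 − 2) = -20 dB/decade.

-20 dB/decade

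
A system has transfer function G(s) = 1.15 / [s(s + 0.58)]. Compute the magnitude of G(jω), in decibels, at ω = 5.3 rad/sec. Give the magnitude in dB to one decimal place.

|j5.3 + 0.58| = √(5.3² + 0.58²) = 5.332
|j5.3| = 5.3
|G(j5.3)| = 1.15 / (5.332 × 5.3) = 0.040697
20 log₁₀(0.040697) = -27.81 dB

-27.8 dB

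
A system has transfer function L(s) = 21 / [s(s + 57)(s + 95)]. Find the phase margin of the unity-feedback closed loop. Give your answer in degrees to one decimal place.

90.0 deg

Gain crossover: |L(jω)| = 1 at ω ≈ 0.00388 rad/sec.
∠L(j0.00388) = −90° − arctan(0.00388/57) − arctan(0.00388/95) ≈ -90.01°
PM = 180° + (-90.01°) = 89.99°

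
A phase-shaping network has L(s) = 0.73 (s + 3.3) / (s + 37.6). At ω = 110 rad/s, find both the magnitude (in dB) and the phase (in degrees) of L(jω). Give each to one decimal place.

|L| = -3.2 dB, ∠L = 17.2°

|j110 + 3.3| = √(110² + 3.3²) = 110
|j110 + 37.6| = √(110² + 37.6²) = 116.2
|L(j110)| = 0.73 × 110 / 116.2 = 0.69107
20 log₁₀(0.69107) = -3.21 dB
∠(j110 + 3.3) = arctan(110/3.3) = 88.28°
∠(j110 + 37.6) = arctan(110/37.6) = 71.13°
∠L(j110) = 88.28° − 71.13° = 17.15°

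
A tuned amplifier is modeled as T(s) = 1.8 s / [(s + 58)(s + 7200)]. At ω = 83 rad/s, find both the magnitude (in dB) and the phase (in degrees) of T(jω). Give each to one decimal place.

|T| = -73.8 dB, ∠T = 34.3°

|j83| = 83
|j83 + 58| = √(83² + 58²) = 101.3
|j83 + 7200| = √(83² + 7200²) = 7200
|T(j83)| = 1.8 × 83 / (101.3 × 7200) = 0.00020491
20 log₁₀(0.00020491) = -73.77 dB
∠(j83) = 90.00°
∠(j83 + 58) = arctan(83/58) = 55.05°
∠(j83 + 7200) = arctan(83/7200) = 0.66°
∠T(j83) = 90.00° − (55.05° + 0.66°) = 34.29°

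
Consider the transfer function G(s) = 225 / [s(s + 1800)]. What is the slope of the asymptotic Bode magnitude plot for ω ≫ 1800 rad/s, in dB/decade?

With 0 zeros and 2 poles, the high-frequency asymptotic slope is 20 × (0 − 2) = -40 dB/decade.

-40 dB/decade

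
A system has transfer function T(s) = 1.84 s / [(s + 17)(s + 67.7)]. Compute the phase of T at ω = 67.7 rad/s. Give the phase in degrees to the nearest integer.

∠(j67.7) = 90.00°
∠(j67.7 + 17) = arctan(67.7/17) = 75.90°
∠(j67.7 + 67.7) = arctan(67.7/67.7) = 45.00°
∠T(j67.7) = 90.00° − (75.90° + 45.00°) = -30.90°

-31°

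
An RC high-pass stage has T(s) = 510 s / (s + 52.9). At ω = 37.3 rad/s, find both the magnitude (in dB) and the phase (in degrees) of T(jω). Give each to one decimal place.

|j37.3| = 37.3
|j37.3 + 52.9| = √(37.3² + 52.9²) = 64.73
|T(j37.3)| = 510 × 37.3 / 64.73 = 293.89
20 log₁₀(293.89) = 49.36 dB
∠(j37.3) = 90.00°
∠(j37.3 + 52.9) = arctan(37.3/52.9) = 35.19°
∠T(j37.3) = 90.00° − 35.19° = 54.81°

|T| = 49.4 dB, ∠T = 54.8°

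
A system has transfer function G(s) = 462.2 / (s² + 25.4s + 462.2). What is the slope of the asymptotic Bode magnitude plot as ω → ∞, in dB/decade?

-40 dB/decade

With 0 zeros and 2 poles, the high-frequency asymptotic slope is 20 × (0 − 2) = -40 dB/decade.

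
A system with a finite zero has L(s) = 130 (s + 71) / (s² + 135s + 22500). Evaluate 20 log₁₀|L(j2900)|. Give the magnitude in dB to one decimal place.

-27.0 dB

|j2900 + 71| = √(2900² + 71²) = 2901
|(j2900)² + 135(j2900) + 22500| = |-8.3875e+06 + j3.915e+05| = 8.397e+06
|L(j2900)| = 130 × 2901 / 8.397e+06 = 0.044912
20 log₁₀(0.044912) = -26.95 dB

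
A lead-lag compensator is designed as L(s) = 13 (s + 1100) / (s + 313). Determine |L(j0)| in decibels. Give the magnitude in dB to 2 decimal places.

33.20 dB

L(0) = 13 × 1100 / 313 = 45.687
20 log₁₀(45.687) = 33.196 dB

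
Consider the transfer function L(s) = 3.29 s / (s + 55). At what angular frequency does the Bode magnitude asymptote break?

The single real pole at s = −55 gives a corner at ω = 55 rad/sec.

55 rad/sec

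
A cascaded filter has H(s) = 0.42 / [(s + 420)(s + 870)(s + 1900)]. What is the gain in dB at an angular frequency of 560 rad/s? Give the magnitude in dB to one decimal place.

|j560 + 420| = √(560² + 420²) = 700
|j560 + 870| = √(560² + 870²) = 1035
|j560 + 1900| = √(560² + 1900²) = 1981
|H(j560)| = 0.42 / (700 × 1035 × 1981) = 2.9276e-10
20 log₁₀(2.9276e-10) = -190.67 dB

-190.7 dB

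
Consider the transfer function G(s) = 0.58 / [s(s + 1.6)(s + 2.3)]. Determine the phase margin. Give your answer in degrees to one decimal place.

Gain crossover: |G(jω)| = 1 at ω ≈ 0.156 rad/s.
∠G(j0.156) = −90° − arctan(0.156/1.6) − arctan(0.156/2.3) ≈ -99.48°
PM = 180° + (-99.48°) = 80.52°

80.5°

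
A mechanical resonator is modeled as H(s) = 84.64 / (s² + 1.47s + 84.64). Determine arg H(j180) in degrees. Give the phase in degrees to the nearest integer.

∠[(j180)² + 1.47(j180) + 84.64] = ∠[-32315 + j264.6] = 179.53°
∠H(j180) = −179.53° = -179.53°

-180°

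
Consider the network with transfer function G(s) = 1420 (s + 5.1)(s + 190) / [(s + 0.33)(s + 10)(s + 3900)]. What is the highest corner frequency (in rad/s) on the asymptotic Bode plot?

Break frequencies occur at each pole and zero magnitude: 0.33 rad/s, 5.1 rad/s, 10 rad/s, 190 rad/s, 3900 rad/s.
The highest is 3900 rad/s.

3900 rad/s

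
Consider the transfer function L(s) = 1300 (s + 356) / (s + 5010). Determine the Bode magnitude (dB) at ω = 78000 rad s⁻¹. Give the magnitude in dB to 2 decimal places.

62.26 dB

|j78000 + 356| = √(78000² + 356²) = 7.8e+04
|j78000 + 5010| = √(78000² + 5010²) = 7.816e+04
|L(j78000)| = 1300 × 7.8e+04 / 7.816e+04 = 1297.3
20 log₁₀(1297.3) = 62.261 dB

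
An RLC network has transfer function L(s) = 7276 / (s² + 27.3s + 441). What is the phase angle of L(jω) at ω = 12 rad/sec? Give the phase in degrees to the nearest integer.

∠[(j12)² + 27.3(j12) + 441] = ∠[297 + j327.6] = 47.80°
∠L(j12) = −47.80° = -47.80°

-48°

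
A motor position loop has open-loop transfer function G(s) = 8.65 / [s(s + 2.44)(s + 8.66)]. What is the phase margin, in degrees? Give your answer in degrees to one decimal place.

77.9°

Gain crossover: |G(jω)| = 1 at ω ≈ 0.403 rad/s.
∠G(j0.403) = −90° − arctan(0.403/2.44) − arctan(0.403/8.66) ≈ -102.06°
PM = 180° + (-102.06°) = 77.94°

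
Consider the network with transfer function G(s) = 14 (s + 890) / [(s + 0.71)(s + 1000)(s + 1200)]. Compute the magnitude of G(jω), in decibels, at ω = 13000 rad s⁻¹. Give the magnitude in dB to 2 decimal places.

-141.68 dB

|j13000 + 890| = √(13000² + 890²) = 1.303e+04
|j13000 + 0.71| = √(13000² + 0.71²) = 1.3e+04
|j13000 + 1000| = √(13000² + 1000²) = 1.304e+04
|j13000 + 1200| = √(13000² + 1200²) = 1.306e+04
|G(j13000)| = 14 × 1.303e+04 / (1.3e+04 × 1.304e+04 × 1.306e+04) = 8.2439e-08
20 log₁₀(8.2439e-08) = -141.677 dB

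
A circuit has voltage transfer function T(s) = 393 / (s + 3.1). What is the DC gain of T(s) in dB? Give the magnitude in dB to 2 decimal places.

T(0) = 393 / 3.1 = 126.77
20 log₁₀(126.77) = 42.061 dB

42.06 dB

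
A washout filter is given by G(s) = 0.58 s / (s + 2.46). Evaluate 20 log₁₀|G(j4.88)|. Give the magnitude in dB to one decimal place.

|j4.88| = 4.88
|j4.88 + 2.46| = √(4.88² + 2.46²) = 5.465
|G(j4.88)| = 0.58 × 4.88 / 5.465 = 0.51792
20 log₁₀(0.51792) = -5.71 dB

-5.7 dB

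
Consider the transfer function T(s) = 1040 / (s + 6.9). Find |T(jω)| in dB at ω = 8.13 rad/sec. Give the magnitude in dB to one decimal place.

39.8 dB

|j8.13 + 6.9| = √(8.13² + 6.9²) = 10.66
|T(j8.13)| = 1040 / 10.66 = 97.53
20 log₁₀(97.53) = 39.78 dB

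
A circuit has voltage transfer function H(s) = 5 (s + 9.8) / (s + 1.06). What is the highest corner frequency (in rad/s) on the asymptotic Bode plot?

9.8 rad/s

Break frequencies occur at each pole and zero magnitude: 1.06 rad/s, 9.8 rad/s.
The highest is 9.8 rad/s.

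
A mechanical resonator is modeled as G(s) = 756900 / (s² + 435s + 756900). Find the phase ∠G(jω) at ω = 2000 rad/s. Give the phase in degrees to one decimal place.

∠[(j2000)² + 435(j2000) + 756900] = ∠[-3.2431e+06 + j8.7e+05] = 164.98°
∠G(j2000) = −164.98° = -164.98°

-165.0°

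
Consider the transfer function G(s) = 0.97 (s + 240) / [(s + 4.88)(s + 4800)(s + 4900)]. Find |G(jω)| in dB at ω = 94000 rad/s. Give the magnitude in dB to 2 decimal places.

|j94000 + 240| = √(94000² + 240²) = 9.4e+04
|j94000 + 4.88| = √(94000² + 4.88²) = 9.4e+04
|j94000 + 4800| = √(94000² + 4800²) = 9.412e+04
|j94000 + 4900| = √(94000² + 4900²) = 9.413e+04
|G(j94000)| = 0.97 × 9.4e+04 / (9.4e+04 × 9.412e+04 × 9.413e+04) = 1.0949e-10
20 log₁₀(1.0949e-10) = -199.213 dB

-199.21 dB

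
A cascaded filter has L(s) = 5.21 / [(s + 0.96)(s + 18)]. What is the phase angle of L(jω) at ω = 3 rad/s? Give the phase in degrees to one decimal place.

∠(j3 + 0.96) = arctan(3/0.96) = 72.26°
∠(j3 + 18) = arctan(3/18) = 9.46°
∠L(j3) = − (72.26° + 9.46°) = -81.72°

-81.7°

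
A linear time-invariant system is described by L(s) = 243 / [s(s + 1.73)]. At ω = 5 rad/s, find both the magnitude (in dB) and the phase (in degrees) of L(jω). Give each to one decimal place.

|L| = 19.3 dB, ∠L = -160.9 deg

|j5 + 1.73| = √(5² + 1.73²) = 5.291
|j5| = 5
|L(j5)| = 243 / (5.291 × 5) = 9.1857
20 log₁₀(9.1857) = 19.26 dB
∠(j5 + 1.73) = arctan(5/1.73) = 70.91°
∠(j5) = 90.00°
∠L(j5) = − (70.91° + 90.00°) = -160.91°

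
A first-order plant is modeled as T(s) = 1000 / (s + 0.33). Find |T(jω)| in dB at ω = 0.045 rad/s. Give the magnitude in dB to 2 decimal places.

69.55 dB

|j0.045 + 0.33| = √(0.045² + 0.33²) = 0.3331
|T(j0.045)| = 1000 / 0.3331 = 3002.5
20 log₁₀(3002.5) = 69.550 dB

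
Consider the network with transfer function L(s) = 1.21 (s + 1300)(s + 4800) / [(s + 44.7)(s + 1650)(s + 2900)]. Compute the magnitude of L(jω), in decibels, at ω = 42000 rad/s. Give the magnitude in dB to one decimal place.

-90.8 dB

|j42000 + 1300| = √(42000² + 1300²) = 4.202e+04
|j42000 + 4800| = √(42000² + 4800²) = 4.227e+04
|j42000 + 44.7| = √(42000² + 44.7²) = 4.2e+04
|j42000 + 1650| = √(42000² + 1650²) = 4.203e+04
|j42000 + 2900| = √(42000² + 2900²) = 4.21e+04
|L(j42000)| = 1.21 × 4.202e+04 × 4.227e+04 / (4.2e+04 × 4.203e+04 × 4.21e+04) = 2.892e-05
20 log₁₀(2.892e-05) = -90.78 dB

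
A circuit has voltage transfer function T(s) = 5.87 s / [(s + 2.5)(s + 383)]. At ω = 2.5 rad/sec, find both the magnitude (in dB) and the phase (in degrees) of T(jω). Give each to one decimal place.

|T| = -39.3 dB, ∠T = 44.6 deg

|j2.5| = 2.5
|j2.5 + 2.5| = √(2.5² + 2.5²) = 3.536
|j2.5 + 383| = √(2.5² + 383²) = 383
|T(j2.5)| = 5.87 × 2.5 / (3.536 × 383) = 0.010837
20 log₁₀(0.010837) = -39.30 dB
∠(j2.5) = 90.00°
∠(j2.5 + 2.5) = arctan(2.5/2.5) = 45.00°
∠(j2.5 + 383) = arctan(2.5/383) = 0.37°
∠T(j2.5) = 90.00° − (45.00° + 0.37°) = 44.63°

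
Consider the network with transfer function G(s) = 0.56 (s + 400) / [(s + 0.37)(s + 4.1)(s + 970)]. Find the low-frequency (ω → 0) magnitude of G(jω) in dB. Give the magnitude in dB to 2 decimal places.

-16.35 dB

G(0) = 0.56 × 400 / (0.37 × 4.1 × 970) = 0.15223
20 log₁₀(0.15223) = -16.350 dB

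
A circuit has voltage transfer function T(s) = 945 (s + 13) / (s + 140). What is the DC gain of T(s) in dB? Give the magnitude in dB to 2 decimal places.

38.86 dB

T(0) = 945 × 13 / 140 = 87.75
20 log₁₀(87.75) = 38.865 dB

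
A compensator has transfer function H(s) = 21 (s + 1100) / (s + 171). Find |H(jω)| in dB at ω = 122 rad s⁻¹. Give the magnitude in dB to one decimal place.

40.9 dB

|j122 + 1100| = √(122² + 1100²) = 1107
|j122 + 171| = √(122² + 171²) = 210.1
|H(j122)| = 21 × 1107 / 210.1 = 110.64
20 log₁₀(110.64) = 40.88 dB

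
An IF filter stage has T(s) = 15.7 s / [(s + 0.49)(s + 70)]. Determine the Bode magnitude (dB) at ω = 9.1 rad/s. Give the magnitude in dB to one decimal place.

|j9.1| = 9.1
|j9.1 + 0.49| = √(9.1² + 0.49²) = 9.113
|j9.1 + 70| = √(9.1² + 70²) = 70.59
|T(j9.1)| = 15.7 × 9.1 / (9.113 × 70.59) = 0.22209
20 log₁₀(0.22209) = -13.07 dB

-13.1 dB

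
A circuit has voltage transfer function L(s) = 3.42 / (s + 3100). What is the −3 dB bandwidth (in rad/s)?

3100 rad/s

For a single-pole low-pass, the −3 dB point is at the pole: ω = 3100 rad/s.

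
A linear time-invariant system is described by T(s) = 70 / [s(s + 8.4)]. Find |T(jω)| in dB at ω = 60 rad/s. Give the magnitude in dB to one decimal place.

-34.3 dB

|j60 + 8.4| = √(60² + 8.4²) = 60.59
|j60| = 60
|T(j60)| = 70 / (60.59 × 60) = 0.019257
20 log₁₀(0.019257) = -34.31 dB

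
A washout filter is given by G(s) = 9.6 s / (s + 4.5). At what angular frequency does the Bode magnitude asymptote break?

The single real pole at s = −4.5 gives a corner at ω = 4.5 rad s⁻¹.

4.5 rad s⁻¹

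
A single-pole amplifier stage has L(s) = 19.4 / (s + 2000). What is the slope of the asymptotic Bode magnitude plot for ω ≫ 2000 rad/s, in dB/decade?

With 0 zeros and 1 pole, the high-frequency asymptotic slope is 20 × (0 − 1) = -20 dB/decade.

-20 dB/decade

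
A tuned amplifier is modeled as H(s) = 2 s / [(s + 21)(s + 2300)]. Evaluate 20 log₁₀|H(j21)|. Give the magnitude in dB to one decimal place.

-64.2 dB

|j21| = 21
|j21 + 21| = √(21² + 21²) = 29.7
|j21 + 2300| = √(21² + 2300²) = 2300
|H(j21)| = 2 × 21 / (29.7 × 2300) = 0.00061485
20 log₁₀(0.00061485) = -64.22 dB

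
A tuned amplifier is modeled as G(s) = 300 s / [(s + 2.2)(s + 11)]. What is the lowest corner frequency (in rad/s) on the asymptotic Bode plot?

Break frequencies occur at each pole and zero magnitude: 2.2 rad/s, 11 rad/s.
The lowest is 2.2 rad/s.

2.2 rad/s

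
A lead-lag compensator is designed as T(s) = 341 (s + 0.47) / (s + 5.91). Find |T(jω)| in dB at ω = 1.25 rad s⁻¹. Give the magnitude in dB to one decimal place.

|j1.25 + 0.47| = √(1.25² + 0.47²) = 1.335
|j1.25 + 5.91| = √(1.25² + 5.91²) = 6.041
|T(j1.25)| = 341 × 1.335 / 6.041 = 75.386
20 log₁₀(75.386) = 37.55 dB

37.5 dB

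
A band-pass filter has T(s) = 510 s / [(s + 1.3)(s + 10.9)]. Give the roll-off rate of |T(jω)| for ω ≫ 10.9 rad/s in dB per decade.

-20 dB/decade

With 1 zero and 2 poles, the high-frequency asymptotic slope is 20 × (1 − 2) = -20 dB/decade.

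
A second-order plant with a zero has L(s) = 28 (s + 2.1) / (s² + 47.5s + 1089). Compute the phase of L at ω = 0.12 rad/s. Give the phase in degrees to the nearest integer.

∠(j0.12 + 2.1) = arctan(0.12/2.1) = 3.27°
∠[(j0.12)² + 47.5(j0.12) + 1089] = ∠[1089 + j5.7] = 0.30°
∠L(j0.12) = 3.27° − 0.30° = 2.97°

3°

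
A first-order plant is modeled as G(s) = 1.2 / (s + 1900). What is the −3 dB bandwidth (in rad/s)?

For a single-pole low-pass, the −3 dB point is at the pole: ω = 1900 rad/s.

1900 rad/s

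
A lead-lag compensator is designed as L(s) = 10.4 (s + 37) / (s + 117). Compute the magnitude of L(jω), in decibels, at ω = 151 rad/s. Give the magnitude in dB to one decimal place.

18.6 dB

|j151 + 37| = √(151² + 37²) = 155.5
|j151 + 117| = √(151² + 117²) = 191
|L(j151)| = 10.4 × 155.5 / 191 = 8.4642
20 log₁₀(8.4642) = 18.55 dB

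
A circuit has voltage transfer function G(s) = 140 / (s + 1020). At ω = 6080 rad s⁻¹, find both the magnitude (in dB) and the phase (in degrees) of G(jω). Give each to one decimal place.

|j6080 + 1020| = √(6080² + 1020²) = 6165
|G(j6080)| = 140 / 6165 = 0.022709
20 log₁₀(0.022709) = -32.88 dB
∠(j6080 + 1020) = arctan(6080/1020) = 80.48°
∠G(j6080) = −80.48° = -80.48°

|G| = -32.9 dB, ∠G = -80.5°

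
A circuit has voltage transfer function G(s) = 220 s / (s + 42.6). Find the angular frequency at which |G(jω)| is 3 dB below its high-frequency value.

For a single-pole high-pass, the −3 dB point is at the pole: ω = 42.6 rad/s.

42.6 rad/s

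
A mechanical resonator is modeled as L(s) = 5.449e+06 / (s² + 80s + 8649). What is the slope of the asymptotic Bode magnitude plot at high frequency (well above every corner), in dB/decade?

With 0 zeros and 2 poles, the high-frequency asymptotic slope is 20 × (0 − 2) = -40 dB/decade.

-40 dB/decade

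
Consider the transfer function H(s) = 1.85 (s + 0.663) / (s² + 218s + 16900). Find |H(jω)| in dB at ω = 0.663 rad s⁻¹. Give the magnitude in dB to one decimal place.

-79.8 dB

|j0.663 + 0.663| = √(0.663² + 0.663²) = 0.9376
|(j0.663)² + 218(j0.663) + 16900| = |16900 + j144.53| = 1.69e+04
|H(j0.663)| = 1.85 × 0.9376 / 1.69e+04 = 0.00010264
20 log₁₀(0.00010264) = -79.77 dB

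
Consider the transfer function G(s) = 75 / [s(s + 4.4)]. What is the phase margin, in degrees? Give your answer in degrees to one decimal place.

28.5°

Gain crossover: |G(jω)| = 1 at ω ≈ 8.12 rad/s.
∠G(j8.12) = −90° − arctan(8.12/4.4) ≈ -151.55°
PM = 180° + (-151.55°) = 28.45°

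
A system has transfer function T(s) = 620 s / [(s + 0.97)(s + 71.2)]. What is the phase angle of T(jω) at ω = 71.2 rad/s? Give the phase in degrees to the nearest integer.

-44 deg

∠(j71.2) = 90.00°
∠(j71.2 + 0.97) = arctan(71.2/0.97) = 89.22°
∠(j71.2 + 71.2) = arctan(71.2/71.2) = 45.00°
∠T(j71.2) = 90.00° − (89.22° + 45.00°) = -44.22°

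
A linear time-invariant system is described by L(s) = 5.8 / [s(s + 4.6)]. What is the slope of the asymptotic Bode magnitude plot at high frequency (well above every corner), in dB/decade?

With 0 zeros and 2 poles, the high-frequency asymptotic slope is 20 × (0 − 2) = -40 dB/decade.

-40 dB/decade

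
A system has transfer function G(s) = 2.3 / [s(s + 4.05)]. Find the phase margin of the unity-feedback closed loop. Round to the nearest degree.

82°

Gain crossover: |G(jω)| = 1 at ω ≈ 0.563 rad s⁻¹.
∠G(j0.563) = −90° − arctan(0.563/4.05) ≈ -97.91°
PM = 180° + (-97.91°) = 82.09°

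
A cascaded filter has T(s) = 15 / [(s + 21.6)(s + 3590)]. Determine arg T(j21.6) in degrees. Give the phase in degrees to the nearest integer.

-45°

∠(j21.6 + 21.6) = arctan(21.6/21.6) = 45.00°
∠(j21.6 + 3590) = arctan(21.6/3590) = 0.34°
∠T(j21.6) = − (45.00° + 0.34°) = -45.34°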